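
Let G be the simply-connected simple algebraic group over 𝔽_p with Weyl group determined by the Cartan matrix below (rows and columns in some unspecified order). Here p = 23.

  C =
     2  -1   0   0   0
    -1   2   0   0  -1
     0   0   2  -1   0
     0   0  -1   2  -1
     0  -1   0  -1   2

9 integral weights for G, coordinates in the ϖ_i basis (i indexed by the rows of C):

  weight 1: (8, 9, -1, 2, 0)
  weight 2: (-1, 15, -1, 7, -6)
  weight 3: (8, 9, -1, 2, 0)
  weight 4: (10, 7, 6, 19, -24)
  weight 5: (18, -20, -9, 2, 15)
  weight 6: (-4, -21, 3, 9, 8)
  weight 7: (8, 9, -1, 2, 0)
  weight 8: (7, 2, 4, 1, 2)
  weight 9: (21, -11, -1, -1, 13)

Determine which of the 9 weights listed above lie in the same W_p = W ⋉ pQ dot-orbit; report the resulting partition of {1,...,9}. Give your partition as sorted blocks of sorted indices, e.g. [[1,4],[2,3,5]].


Dynkin diagram of C (from the 8 off-diagonal −1 entries): A_5.

W_23-reps of the 9 weights in Ā_23 (same 5-coord order as C):

  λ_1 → (9, 10, 0, 3, 1)
  λ_2 → (0, 11, 0, 3, 5)
  λ_3 → (9, 10, 0, 3, 1)
  λ_4 → (0, 11, 0, 3, 5)
  λ_5 → (0, 11, 0, 3, 5)
  λ_6 → (9, 10, 0, 3, 1)
  λ_7 → (9, 10, 0, 3, 1)
  λ_8 → (8, 3, 5, 2, 3)
  λ_9 → (9, 10, 0, 3, 1)

Grouping the 9 weights by Ā_23-representative: 3 linkage classes.

[[1, 3, 6, 7, 9], [2, 4, 5], [8]]


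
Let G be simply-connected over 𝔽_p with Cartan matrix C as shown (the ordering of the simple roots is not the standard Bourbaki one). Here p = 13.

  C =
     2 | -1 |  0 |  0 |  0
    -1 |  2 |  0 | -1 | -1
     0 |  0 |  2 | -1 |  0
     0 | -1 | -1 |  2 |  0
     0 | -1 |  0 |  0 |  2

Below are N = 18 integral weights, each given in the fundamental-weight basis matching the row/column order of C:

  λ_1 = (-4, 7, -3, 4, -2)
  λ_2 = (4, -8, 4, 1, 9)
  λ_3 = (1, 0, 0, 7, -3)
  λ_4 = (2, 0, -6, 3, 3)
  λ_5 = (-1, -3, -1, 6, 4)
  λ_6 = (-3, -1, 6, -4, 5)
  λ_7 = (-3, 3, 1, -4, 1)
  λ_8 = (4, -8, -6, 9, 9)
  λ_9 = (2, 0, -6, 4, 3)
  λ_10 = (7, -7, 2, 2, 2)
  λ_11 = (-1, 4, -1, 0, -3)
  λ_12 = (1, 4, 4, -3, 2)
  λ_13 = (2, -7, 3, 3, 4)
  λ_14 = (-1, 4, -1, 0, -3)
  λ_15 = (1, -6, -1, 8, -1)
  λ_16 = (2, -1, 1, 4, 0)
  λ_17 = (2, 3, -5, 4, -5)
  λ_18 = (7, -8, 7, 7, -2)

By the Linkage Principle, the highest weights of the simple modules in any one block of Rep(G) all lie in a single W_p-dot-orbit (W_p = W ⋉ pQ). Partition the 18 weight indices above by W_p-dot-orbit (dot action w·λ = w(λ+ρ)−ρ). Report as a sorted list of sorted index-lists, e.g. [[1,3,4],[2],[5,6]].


C ↔ D_5 under row/col permutation; |W(D_5)| = 1920.

λ_j+ρ reflected into Ā_13 (⟨·,θ^∨⟩≤13); 5-tuples as given:

    λ_1+ρ ↦ (3, 0, 2, 2, 1)
    λ_2+ρ ↦ (2, 0, 0, 3, 3)
    λ_3+ρ ↦ (1, 1, 1, 1, 1)
    λ_4+ρ ↦ (3, 0, 4, 1, 4)
    λ_5+ρ ↦ (2, 0, 0, 3, 3)
    λ_6+ρ ↦ (3, 0, 2, 2, 1)
    λ_7+ρ ↦ (1, 1, 1, 1, 1)
    λ_8+ρ ↦ (2, 0, 0, 3, 3)
    λ_9+ρ ↦ (3, 0, 4, 1, 4)
    λ_10+ρ ↦ (2, 0, 0, 3, 3)
    λ_11+ρ ↦ (0, 3, 0, 1, 2)
    λ_12+ρ ↦ (2, 0, 0, 3, 3)
    λ_13+ρ ↦ (3, 0, 2, 2, 1)
    λ_14+ρ ↦ (0, 3, 0, 1, 2)
    λ_15+ρ ↦ (0, 3, 0, 1, 2)
    λ_16+ρ ↦ (3, 0, 2, 2, 1)
    λ_17+ρ ↦ (3, 0, 4, 1, 4)
    λ_18+ρ ↦ (3, 0, 4, 1, 4)

Linkage partition of the 18 weights (5 classes, p=13):

[[1, 6, 13, 16], [2, 5, 8, 10, 12], [3, 7], [4, 9, 17, 18], [11, 14, 15]]


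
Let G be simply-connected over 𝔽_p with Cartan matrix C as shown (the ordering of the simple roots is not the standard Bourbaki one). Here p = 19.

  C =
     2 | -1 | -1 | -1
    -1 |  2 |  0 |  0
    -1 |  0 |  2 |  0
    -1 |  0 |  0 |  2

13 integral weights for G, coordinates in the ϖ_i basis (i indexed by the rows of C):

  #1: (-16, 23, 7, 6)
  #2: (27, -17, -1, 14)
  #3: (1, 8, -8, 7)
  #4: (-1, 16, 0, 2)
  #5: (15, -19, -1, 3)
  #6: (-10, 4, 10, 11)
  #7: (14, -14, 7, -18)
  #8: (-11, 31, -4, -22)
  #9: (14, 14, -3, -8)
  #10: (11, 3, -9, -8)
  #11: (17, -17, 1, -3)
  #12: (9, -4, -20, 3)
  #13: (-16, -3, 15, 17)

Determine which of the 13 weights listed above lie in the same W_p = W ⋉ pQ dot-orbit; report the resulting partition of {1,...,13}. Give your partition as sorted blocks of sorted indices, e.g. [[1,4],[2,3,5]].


Cartan matrix: type D_4 (|W|=192); un-permuting the 4 rows.

λ_j+ρ reflected into Ā_19 (⟨·,θ^∨⟩≤19); 4-tuples as given:

  λ_1+ρ ↦ (5, 4, 2, 3);  λ_2+ρ ↦ (5, 4, 2, 3);  λ_3+ρ ↦ (5, 4, 2, 3);  λ_4+ρ ↦ (1, 15, 1, 1);  λ_5+ρ ↦ (1, 15, 1, 1);  λ_6+ρ ↦ (5, 4, 2, 3);  λ_7+ρ ↦ (2, 2, 7, 2);  λ_8+ρ ↦ (2, 1, 4, 10);  λ_9+ρ ↦ (2, 2, 7, 2);  λ_10+ρ ↦ (3, 1, 5, 4);  λ_11+ρ ↦ (1, 15, 1, 1);  λ_12+ρ ↦ (5, 4, 2, 3);  λ_13+ρ ↦ (1, 15, 1, 1)

Grouping the 13 weights by Ā_19-representative: 5 linkage classes.

[[1, 2, 3, 6, 12], [4, 5, 11, 13], [7, 9], [8], [10]]


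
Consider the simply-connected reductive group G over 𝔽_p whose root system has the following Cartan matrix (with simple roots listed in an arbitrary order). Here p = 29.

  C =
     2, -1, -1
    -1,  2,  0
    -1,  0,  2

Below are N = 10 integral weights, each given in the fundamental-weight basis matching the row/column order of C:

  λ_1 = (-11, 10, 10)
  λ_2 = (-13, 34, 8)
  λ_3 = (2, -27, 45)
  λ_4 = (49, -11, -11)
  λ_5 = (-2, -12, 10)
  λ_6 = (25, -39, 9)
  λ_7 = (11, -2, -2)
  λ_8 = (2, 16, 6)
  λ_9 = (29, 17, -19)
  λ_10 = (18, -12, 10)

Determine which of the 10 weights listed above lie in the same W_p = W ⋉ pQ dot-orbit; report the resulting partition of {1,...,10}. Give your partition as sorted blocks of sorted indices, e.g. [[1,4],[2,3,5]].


Type A_3, rank 3, |W|=24; reorder rows/cols to standard.

Alcove-folded reps (p=29, 10 weights, presented ϖ-order):

  1: (10, 1, 1)
  2: (6, 17, 3)
  3: (6, 17, 3)
  4: (8, 10, 10)
  5: (10, 1, 1)
  6: (3, 17, 7)
  7: (10, 1, 1)
  8: (3, 17, 7)
  9: (10, 1, 1)
  10: (8, 10, 10)

Grouping the 10 weights by Ā_29-representative: 4 linkage classes.

[[1, 5, 7, 9], [2, 3], [4, 10], [6, 8]]


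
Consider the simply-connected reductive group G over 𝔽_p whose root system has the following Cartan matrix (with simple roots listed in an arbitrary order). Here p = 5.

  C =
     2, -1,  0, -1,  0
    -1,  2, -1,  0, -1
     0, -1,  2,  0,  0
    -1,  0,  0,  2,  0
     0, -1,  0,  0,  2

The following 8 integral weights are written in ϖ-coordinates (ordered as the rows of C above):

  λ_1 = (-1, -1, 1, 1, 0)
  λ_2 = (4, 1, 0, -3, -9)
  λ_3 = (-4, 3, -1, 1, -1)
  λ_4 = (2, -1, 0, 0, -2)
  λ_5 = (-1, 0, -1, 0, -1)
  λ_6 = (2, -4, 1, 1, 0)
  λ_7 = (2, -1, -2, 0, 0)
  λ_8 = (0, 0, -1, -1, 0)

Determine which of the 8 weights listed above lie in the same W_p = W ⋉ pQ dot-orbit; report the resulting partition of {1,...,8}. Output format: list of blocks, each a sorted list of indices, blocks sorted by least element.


Root system D_5: the 5×5 matrix C matches after relabeling.

Each λ_j+ρ reduced to Ā_5; 5-tuples below use C's row order:

  1: (0, 0, 2, 2, 1);  2: (0, 0, 2, 2, 1);  3: (0, 1, 0, 1, 0);  4: (0, 1, 0, 1, 0);  5: (0, 1, 0, 1, 0);  6: (0, 0, 1, 2, 2);  7: (0, 1, 0, 1, 0);  8: (1, 1, 0, 0, 1)

Grouping the 8 weights by Ā_5-representative: 4 linkage classes.

[[1, 2], [3, 4, 5, 7], [6], [8]]


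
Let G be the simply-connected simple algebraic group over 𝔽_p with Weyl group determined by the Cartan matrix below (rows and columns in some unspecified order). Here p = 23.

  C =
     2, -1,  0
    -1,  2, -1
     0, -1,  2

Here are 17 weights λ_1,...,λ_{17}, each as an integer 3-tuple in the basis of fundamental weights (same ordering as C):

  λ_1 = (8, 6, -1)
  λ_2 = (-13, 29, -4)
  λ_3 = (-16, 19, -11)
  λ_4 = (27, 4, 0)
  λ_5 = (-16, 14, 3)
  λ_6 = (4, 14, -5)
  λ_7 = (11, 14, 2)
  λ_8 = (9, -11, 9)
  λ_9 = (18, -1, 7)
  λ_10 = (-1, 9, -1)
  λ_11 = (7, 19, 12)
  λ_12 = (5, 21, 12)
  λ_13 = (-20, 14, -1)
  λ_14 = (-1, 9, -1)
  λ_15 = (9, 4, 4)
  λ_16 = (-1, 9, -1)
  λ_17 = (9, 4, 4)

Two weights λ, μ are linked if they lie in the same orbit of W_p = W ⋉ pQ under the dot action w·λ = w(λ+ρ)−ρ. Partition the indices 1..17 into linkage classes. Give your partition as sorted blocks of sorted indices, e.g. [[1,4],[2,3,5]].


C ↔ A_3 under row/col permutation; |W(A_3)| = 24.

W_23-reps of the 17 weights in Ā_23 (same 3-coord order as C):

  [1] (9, 7, 0) · [2] (5, 11, 4) · [3] (10, 5, 5) · [4] (12, 5, 5) · [5] (15, 0, 4) · [6] (5, 11, 4) · [7] (5, 11, 4) · [8] (0, 10, 0) · [9] (15, 0, 4) · [10] (0, 10, 0) · [11] (10, 5, 5) · [12] (12, 5, 5) · [13] (15, 0, 4) · [14] (0, 10, 0) · [15] (10, 5, 5) · [16] (0, 10, 0) · [17] (10, 5, 5)

6 distinct reps among the 17 weights ⇒ 6 W_23-linkage classes:

[[1], [2, 6, 7], [3, 11, 15, 17], [4, 12], [5, 9, 13], [8, 10, 14, 16]]


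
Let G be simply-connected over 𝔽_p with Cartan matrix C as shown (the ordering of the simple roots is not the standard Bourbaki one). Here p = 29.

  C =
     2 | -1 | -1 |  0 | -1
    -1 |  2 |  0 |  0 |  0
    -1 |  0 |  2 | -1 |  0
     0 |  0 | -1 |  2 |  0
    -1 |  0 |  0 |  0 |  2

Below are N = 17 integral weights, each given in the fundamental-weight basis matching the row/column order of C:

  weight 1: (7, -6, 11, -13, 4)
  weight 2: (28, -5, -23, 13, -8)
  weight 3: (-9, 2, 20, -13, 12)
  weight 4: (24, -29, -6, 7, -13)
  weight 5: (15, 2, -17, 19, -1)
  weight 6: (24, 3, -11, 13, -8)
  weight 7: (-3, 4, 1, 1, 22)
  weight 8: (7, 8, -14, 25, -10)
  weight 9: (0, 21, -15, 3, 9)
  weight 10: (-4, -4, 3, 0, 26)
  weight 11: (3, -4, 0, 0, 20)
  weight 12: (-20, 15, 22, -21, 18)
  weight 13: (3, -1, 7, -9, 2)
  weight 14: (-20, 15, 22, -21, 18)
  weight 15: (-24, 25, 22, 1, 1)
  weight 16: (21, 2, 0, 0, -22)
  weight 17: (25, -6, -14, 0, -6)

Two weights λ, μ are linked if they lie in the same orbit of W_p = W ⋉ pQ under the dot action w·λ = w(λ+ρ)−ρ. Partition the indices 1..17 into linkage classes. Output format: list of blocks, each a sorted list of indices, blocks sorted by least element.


Dynkin diagram of C (from the 8 off-diagonal −1 entries): D_5.

Each λ_j+ρ reduced to Ā_29; 5-tuples below use C's row order:

  λ_1+ρ ↦ (3, 5, 0, 12, 5);  λ_2+ρ ↦ (4, 0, 0, 8, 3);  λ_3+ρ ↦ (3, 5, 0, 12, 5);  λ_4+ρ ↦ (3, 5, 0, 12, 5);  λ_5+ρ ↦ (0, 3, 6, 4, 0);  λ_6+ρ ↦ (4, 0, 0, 8, 3);  λ_7+ρ ↦ (1, 3, 1, 1, 21);  λ_8+ρ ↦ (3, 5, 0, 12, 5);  λ_9+ρ ↦ (1, 9, 5, 1, 3);  λ_10+ρ ↦ (1, 3, 1, 1, 21);  λ_11+ρ ↦ (1, 3, 1, 1, 21);  λ_12+ρ ↦ (0, 3, 6, 4, 0);  λ_13+ρ ↦ (4, 0, 0, 8, 3);  λ_14+ρ ↦ (0, 3, 6, 4, 0);  λ_15+ρ ↦ (1, 3, 1, 1, 21);  λ_16+ρ ↦ (1, 3, 1, 1, 21);  λ_17+ρ ↦ (3, 5, 0, 12, 5)

Linkage partition of the 17 weights (5 classes, p=29):

[[1, 3, 4, 8, 17], [2, 6, 13], [5, 12, 14], [7, 10, 11, 15, 16], [9]]


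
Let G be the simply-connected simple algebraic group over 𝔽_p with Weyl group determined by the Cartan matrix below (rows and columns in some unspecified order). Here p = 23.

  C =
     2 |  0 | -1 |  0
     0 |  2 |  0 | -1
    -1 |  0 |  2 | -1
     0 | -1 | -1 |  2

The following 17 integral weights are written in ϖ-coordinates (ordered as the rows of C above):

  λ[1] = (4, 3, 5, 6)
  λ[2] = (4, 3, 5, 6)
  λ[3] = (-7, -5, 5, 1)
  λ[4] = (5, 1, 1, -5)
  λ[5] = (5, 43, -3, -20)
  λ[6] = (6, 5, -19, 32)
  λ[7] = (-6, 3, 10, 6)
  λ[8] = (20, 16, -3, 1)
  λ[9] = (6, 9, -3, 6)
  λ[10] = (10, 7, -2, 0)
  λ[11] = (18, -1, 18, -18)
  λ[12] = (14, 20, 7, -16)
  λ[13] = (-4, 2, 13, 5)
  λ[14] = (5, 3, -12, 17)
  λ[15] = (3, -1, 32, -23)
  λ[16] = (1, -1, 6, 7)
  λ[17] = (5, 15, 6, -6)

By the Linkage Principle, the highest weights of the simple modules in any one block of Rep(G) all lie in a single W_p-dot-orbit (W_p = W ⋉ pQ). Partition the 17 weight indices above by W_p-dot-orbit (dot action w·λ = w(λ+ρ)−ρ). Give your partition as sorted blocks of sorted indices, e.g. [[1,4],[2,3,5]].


Dynkin diagram of C (from the 6 off-diagonal −1 entries): A_4.

λ_j+ρ reflected into Ā_23 (⟨·,θ^∨⟩≤23); 4-tuples as given:

  [1] (5, 4, 6, 7)
  [2] (5, 4, 6, 7)
  [3] (4, 2, 2, 0)
  [4] (4, 2, 2, 0)
  [5] (4, 2, 2, 0)
  [6] (5, 10, 2, 5)
  [7] (5, 4, 6, 7)
  [8] (4, 2, 2, 0)
  [9] (5, 10, 2, 5)
  [10] (10, 8, 1, 0)
  [11] (4, 2, 2, 0)
  [12] (2, 0, 7, 8)
  [13] (3, 3, 11, 6)
  [14] (5, 4, 6, 7)
  [15] (10, 8, 1, 0)
  [16] (2, 0, 7, 8)
  [17] (5, 10, 2, 5)

These 17 weights hit 6 W_23-dot-orbits; sizes (4, 5, 3, 2, 2, 1):

[[1, 2, 7, 14], [3, 4, 5, 8, 11], [6, 9, 17], [10, 15], [12, 16], [13]]


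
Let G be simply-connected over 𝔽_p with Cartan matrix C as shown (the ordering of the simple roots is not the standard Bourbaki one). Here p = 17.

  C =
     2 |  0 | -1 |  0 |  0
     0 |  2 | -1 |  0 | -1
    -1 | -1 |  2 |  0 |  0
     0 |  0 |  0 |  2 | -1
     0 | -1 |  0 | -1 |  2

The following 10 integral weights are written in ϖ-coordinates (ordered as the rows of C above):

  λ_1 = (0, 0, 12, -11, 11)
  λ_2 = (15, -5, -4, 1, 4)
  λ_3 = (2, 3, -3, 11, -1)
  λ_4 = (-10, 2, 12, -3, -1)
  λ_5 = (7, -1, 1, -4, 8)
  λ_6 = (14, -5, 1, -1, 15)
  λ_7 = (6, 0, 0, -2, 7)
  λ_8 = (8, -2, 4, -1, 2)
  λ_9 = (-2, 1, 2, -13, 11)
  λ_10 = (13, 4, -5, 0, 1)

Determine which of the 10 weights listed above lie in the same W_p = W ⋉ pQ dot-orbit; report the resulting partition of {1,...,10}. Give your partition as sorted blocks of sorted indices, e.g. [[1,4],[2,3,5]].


Cartan matrix: type A_5 (|W|=720); un-permuting the 5 rows.

W_17-reps of the 10 weights in Ā_17 (same 5-coord order as C):

  λ_1 → (9, 1, 4, 0, 2) · λ_2 → (9, 1, 4, 0, 2) · λ_3 → (1, 2, 2, 12, 0) · λ_4 → (9, 1, 4, 0, 2) · λ_5 → (6, 0, 2, 1, 6) · λ_6 → (1, 2, 2, 12, 0) · λ_7 → (7, 1, 1, 1, 7) · λ_8 → (9, 1, 4, 0, 2) · λ_9 → (1, 2, 2, 12, 0) · λ_10 → (9, 1, 4, 0, 2)

The 10 indices split into 4 linkage classes (same alcove rep ⇔ same W_17-dot-orbit):

[[1, 2, 4, 8, 10], [3, 6, 9], [5], [7]]


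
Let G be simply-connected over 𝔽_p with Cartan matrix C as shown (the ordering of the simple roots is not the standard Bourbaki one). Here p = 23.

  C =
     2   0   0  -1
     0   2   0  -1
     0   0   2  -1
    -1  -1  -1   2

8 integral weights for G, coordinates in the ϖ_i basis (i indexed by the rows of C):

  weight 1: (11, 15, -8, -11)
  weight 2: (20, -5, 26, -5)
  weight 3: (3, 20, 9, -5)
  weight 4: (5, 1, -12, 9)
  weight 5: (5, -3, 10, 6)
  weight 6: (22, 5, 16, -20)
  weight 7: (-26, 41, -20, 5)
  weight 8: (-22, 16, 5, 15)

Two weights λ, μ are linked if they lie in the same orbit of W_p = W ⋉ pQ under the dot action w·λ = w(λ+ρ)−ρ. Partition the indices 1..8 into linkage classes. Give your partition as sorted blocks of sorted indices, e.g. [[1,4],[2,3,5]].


D_4 Cartan matrix, 4 simple roots permuted; ρ=(1,1,1,1).

Alcove-folded reps (p=23, 8 weights, presented ϖ-order):

  1: (5, 1, 10, 1);  2: (4, 13, 2, 0);  3: (4, 13, 2, 0);  4: (5, 1, 10, 1);  5: (5, 1, 10, 1);  6: (4, 13, 2, 0);  7: (4, 13, 2, 0);  8: (5, 1, 10, 1)

Partition of {1..8} into 2 W_23-dot-orbits:

[[1, 4, 5, 8], [2, 3, 6, 7]]


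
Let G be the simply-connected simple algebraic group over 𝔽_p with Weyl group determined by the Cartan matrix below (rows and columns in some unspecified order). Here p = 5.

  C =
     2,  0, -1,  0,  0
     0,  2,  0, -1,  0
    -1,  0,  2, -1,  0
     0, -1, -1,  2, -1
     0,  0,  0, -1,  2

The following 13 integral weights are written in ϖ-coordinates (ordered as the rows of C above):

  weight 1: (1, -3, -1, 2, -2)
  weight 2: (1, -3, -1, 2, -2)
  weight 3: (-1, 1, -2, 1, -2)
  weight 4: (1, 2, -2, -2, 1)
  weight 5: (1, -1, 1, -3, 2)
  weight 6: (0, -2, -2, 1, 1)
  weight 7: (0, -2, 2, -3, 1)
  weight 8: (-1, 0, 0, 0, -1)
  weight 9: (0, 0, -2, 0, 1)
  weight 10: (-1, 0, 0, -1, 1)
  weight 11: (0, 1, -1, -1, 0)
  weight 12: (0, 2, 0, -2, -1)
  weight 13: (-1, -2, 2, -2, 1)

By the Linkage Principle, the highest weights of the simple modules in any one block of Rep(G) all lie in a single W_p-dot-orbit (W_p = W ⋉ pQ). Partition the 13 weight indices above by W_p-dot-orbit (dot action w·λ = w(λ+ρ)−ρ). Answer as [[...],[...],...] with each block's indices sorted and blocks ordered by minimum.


D_5 Cartan matrix, 5 simple roots permuted; ρ=(1,1,1,1,1).

Alcove-folded reps (p=5, 13 weights, presented ϖ-order):

    1: (2, 2, 0, 0, 1)
    2: (2, 2, 0, 0, 1)
    3: (1, 2, 0, 0, 1)
    4: (0, 1, 1, 1, 0)
    5: (2, 2, 0, 0, 1)
    6: (0, 1, 1, 0, 2)
    7: (1, 2, 0, 0, 1)
    8: (0, 1, 1, 1, 0)
    9: (0, 1, 1, 0, 2)
    10: (0, 1, 1, 0, 2)
    11: (1, 2, 0, 0, 1)
    12: (1, 2, 0, 0, 1)
    13: (0, 1, 1, 1, 0)

Linkage partition of the 13 weights (4 classes, p=5):

[[1, 2, 5], [3, 7, 11, 12], [4, 8, 13], [6, 9, 10]]


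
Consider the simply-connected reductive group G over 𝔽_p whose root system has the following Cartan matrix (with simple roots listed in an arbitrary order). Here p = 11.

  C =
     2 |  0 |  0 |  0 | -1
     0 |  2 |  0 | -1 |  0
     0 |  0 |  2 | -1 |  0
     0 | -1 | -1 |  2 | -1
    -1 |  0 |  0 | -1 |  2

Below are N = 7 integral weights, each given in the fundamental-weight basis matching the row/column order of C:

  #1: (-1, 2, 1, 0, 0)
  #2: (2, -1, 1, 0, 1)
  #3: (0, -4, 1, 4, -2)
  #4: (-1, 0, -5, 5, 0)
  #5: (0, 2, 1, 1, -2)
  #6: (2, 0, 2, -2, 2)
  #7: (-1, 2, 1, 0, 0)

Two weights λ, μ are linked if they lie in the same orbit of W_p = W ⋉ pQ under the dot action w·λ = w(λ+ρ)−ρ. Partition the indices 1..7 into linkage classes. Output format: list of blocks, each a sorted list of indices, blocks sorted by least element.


D_5 Cartan matrix, 5 simple roots permuted; ρ=(1,1,1,1,1).

Ā_11 reps of the 7 weights (D_5, coords as presented):

  λ_1 → (0, 3, 2, 1, 1) · λ_2 → (3, 0, 2, 1, 2) · λ_3 → (0, 3, 2, 1, 1) · λ_4 → (0, 1, 4, 2, 1) · λ_5 → (0, 3, 2, 1, 1) · λ_6 → (3, 0, 2, 1, 2) · λ_7 → (0, 3, 2, 1, 1)

Grouping the 7 weights by Ā_11-representative: 3 linkage classes.

[[1, 3, 5, 7], [2, 6], [4]]


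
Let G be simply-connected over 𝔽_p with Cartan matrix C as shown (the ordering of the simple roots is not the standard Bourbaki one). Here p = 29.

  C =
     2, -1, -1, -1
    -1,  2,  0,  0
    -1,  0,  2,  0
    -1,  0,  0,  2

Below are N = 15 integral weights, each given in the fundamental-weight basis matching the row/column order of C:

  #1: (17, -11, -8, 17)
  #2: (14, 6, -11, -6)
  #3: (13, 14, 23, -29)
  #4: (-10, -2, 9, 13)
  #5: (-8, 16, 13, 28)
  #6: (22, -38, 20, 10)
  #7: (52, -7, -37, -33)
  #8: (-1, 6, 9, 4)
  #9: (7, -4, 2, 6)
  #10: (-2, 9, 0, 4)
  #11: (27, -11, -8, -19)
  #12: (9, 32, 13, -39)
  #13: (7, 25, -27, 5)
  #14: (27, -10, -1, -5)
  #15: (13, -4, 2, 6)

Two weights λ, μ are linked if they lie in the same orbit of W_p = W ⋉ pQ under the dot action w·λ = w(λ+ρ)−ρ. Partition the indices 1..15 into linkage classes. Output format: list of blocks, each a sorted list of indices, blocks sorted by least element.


Cartan matrix: type D_4 (|W|=192); un-permuting the 4 rows.

Alcove-folded reps (p=29, 15 weights, presented ϖ-order):

  λ_1 → (7, 3, 0, 11);  λ_2 → (0, 7, 10, 5);  λ_3 → (1, 9, 0, 4);  λ_4 → (1, 9, 0, 4);  λ_5 → (0, 7, 10, 5);  λ_6 → (5, 3, 3, 7);  λ_7 → (5, 3, 3, 7);  λ_8 → (0, 7, 10, 5);  λ_9 → (5, 3, 3, 7);  λ_10 → (1, 9, 0, 4);  λ_11 → (7, 3, 0, 11);  λ_12 → (1, 9, 0, 4);  λ_13 → (5, 3, 3, 7);  λ_14 → (1, 9, 0, 4);  λ_15 → (5, 3, 3, 7)

Grouping the 15 weights by Ā_29-representative: 4 linkage classes.

[[1, 11], [2, 5, 8], [3, 4, 10, 12, 14], [6, 7, 9, 13, 15]]


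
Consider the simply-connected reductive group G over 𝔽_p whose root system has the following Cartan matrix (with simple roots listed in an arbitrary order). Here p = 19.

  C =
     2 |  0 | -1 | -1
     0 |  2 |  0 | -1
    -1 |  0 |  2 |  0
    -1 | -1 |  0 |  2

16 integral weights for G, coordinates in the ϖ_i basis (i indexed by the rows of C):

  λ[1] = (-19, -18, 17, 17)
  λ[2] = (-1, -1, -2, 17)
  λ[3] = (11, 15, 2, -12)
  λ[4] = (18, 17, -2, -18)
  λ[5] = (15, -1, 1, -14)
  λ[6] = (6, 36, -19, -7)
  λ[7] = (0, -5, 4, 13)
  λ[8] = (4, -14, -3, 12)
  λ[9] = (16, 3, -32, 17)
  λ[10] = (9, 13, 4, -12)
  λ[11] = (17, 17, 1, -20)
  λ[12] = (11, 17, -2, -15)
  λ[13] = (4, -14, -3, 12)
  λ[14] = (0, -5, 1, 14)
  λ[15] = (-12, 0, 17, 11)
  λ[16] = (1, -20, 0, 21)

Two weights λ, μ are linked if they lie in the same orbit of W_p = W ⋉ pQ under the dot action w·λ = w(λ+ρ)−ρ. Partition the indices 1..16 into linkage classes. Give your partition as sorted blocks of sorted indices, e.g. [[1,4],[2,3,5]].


Root system A_4: the 4×4 matrix C matches after relabeling.

Each λ_j+ρ reduced to Ā_19; 4-tuples below use C's row order:

    λ_1+ρ ↦ (1, 0, 0, 17)
    λ_2+ρ ↦ (1, 0, 0, 17)
    λ_3+ρ ↦ (1, 4, 2, 11)
    λ_4+ρ ↦ (1, 0, 0, 17)
    λ_5+ρ ↦ (3, 13, 2, 0)
    λ_6+ρ ↦ (11, 0, 6, 1)
    λ_7+ρ ↦ (1, 3, 4, 10)
    λ_8+ρ ↦ (3, 13, 2, 0)
    λ_9+ρ ↦ (1, 4, 2, 11)
    λ_10+ρ ↦ (1, 3, 4, 10)
    λ_11+ρ ↦ (1, 0, 0, 17)
    λ_12+ρ ↦ (1, 4, 2, 11)
    λ_13+ρ ↦ (3, 13, 2, 0)
    λ_14+ρ ↦ (1, 4, 2, 11)
    λ_15+ρ ↦ (11, 0, 6, 1)
    λ_16+ρ ↦ (3, 13, 2, 0)

These 16 weights hit 5 W_19-dot-orbits; sizes (4, 4, 4, 2, 2):

[[1, 2, 4, 11], [3, 9, 12, 14], [5, 8, 13, 16], [6, 15], [7, 10]]


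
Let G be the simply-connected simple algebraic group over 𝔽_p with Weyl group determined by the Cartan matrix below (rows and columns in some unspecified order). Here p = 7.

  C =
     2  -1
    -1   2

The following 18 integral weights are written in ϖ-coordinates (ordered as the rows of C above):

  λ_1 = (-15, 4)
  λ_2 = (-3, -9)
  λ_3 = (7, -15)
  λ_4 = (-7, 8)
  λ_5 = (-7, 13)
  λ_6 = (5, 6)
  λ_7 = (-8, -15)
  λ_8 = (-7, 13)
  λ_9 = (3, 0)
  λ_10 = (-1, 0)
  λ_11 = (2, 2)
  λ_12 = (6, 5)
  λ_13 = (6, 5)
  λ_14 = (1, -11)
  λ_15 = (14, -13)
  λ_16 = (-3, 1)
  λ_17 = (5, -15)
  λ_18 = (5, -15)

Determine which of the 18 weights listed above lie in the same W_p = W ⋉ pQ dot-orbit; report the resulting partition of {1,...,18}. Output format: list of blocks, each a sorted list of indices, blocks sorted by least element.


Cartan matrix: type A_2 (|W|=6); un-permuting the 2 rows.

Ā_7 reps of the 18 weights (A_2, coords as presented):

  [1] (2, 0);  [2] (4, 1);  [3] (1, 0);  [4] (4, 1);  [5] (1, 0);  [6] (0, 1);  [7] (7, 0);  [8] (1, 0);  [9] (4, 1);  [10] (0, 1);  [11] (3, 3);  [12] (1, 0);  [13] (1, 0);  [14] (4, 1);  [15] (4, 1);  [16] (2, 0);  [17] (0, 1);  [18] (0, 1)

6 distinct reps among the 18 weights ⇒ 6 W_7-linkage classes:

[[1, 16], [2, 4, 9, 14, 15], [3, 5, 8, 12, 13], [6, 10, 17, 18], [7], [11]]


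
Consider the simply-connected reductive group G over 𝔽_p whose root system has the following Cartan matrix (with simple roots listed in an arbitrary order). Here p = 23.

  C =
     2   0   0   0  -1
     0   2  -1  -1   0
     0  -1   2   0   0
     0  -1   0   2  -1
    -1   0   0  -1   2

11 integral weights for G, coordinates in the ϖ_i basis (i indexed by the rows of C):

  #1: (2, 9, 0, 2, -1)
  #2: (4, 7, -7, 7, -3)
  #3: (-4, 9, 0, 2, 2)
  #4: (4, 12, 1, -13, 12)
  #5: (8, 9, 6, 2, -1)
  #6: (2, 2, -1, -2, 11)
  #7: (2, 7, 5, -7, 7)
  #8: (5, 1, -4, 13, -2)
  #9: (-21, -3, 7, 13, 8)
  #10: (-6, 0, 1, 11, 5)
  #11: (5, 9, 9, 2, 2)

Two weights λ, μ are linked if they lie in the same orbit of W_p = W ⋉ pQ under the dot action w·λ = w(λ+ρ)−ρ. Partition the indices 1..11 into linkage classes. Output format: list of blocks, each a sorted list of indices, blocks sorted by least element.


Cartan matrix: type A_5 (|W|=720); un-permuting the 5 rows.

Each λ_j+ρ reduced to Ā_23; 5-tuples below use C's row order:

    λ_1 → (3, 10, 1, 3, 0)
    λ_2 → (3, 2, 6, 6, 2)
    λ_3 → (3, 10, 1, 3, 0)
    λ_4 → (5, 1, 2, 12, 1)
    λ_5 → (3, 10, 1, 3, 0)
    λ_6 → (3, 2, 0, 1, 11)
    λ_7 → (3, 2, 6, 6, 2)
    λ_8 → (5, 1, 2, 12, 1)
    λ_9 → (3, 2, 0, 1, 11)
    λ_10 → (5, 1, 2, 12, 1)
    λ_11 → (3, 10, 1, 3, 0)

The 11 indices split into 4 linkage classes (same alcove rep ⇔ same W_23-dot-orbit):

[[1, 3, 5, 11], [2, 7], [4, 8, 10], [6, 9]]


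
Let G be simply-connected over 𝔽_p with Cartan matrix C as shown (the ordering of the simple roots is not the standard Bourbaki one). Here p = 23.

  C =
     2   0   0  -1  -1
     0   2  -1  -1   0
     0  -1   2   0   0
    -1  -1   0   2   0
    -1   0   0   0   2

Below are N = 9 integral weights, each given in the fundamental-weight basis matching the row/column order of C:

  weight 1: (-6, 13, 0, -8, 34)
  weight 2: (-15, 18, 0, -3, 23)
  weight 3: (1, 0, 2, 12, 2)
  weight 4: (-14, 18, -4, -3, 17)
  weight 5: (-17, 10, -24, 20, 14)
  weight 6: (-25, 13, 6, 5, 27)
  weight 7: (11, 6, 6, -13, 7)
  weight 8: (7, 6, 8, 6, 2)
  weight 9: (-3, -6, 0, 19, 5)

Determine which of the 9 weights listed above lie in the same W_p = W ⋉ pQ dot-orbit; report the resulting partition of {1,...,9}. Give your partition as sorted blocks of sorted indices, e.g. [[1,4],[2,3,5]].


A_5 Cartan matrix, 5 simple roots permuted; ρ=(1,1,1,1,1).

Each λ_j+ρ reduced to Ā_23; 5-tuples below use C's row order:

  λ_1 → (0, 5, 2, 7, 8);  λ_2 → (2, 1, 3, 13, 3);  λ_3 → (2, 1, 3, 13, 3);  λ_4 → (2, 1, 3, 13, 3);  λ_5 → (0, 5, 2, 7, 8);  λ_6 → (2, 1, 3, 13, 3);  λ_7 → (0, 5, 2, 7, 8);  λ_8 → (0, 5, 2, 7, 8);  λ_9 → (2, 1, 3, 13, 3)

These 9 weights hit 2 W_23-dot-orbits; sizes (4, 5):

[[1, 5, 7, 8], [2, 3, 4, 6, 9]]


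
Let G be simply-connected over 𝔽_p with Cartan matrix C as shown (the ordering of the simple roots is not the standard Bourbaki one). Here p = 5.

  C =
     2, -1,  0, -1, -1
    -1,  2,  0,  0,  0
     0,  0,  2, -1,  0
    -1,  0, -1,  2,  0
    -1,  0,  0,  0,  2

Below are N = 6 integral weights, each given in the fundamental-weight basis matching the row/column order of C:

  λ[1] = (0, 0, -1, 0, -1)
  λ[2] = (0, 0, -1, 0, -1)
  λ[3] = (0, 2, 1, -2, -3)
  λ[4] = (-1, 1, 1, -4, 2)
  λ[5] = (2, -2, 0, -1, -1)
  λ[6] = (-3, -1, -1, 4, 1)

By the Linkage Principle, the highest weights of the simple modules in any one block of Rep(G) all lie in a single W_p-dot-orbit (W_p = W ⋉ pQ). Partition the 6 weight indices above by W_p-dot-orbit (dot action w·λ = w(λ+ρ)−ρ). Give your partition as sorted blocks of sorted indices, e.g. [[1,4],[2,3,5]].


D_5 Cartan matrix, 5 simple roots permuted; ρ=(1,1,1,1,1).

Folding the 6 weights λ_j+ρ into Ā_5 (reps in the given 5-coord order):

  λ_1 → (1, 1, 0, 1, 0) · λ_2 → (1, 1, 0, 1, 0) · λ_3 → (1, 1, 0, 1, 0) · λ_4 → (1, 1, 0, 1, 0) · λ_5 → (1, 1, 0, 1, 0) · λ_6 → (0, 2, 0, 0, 0)

2 distinct reps among the 6 weights ⇒ 2 W_5-linkage classes:

[[1, 2, 3, 4, 5], [6]]


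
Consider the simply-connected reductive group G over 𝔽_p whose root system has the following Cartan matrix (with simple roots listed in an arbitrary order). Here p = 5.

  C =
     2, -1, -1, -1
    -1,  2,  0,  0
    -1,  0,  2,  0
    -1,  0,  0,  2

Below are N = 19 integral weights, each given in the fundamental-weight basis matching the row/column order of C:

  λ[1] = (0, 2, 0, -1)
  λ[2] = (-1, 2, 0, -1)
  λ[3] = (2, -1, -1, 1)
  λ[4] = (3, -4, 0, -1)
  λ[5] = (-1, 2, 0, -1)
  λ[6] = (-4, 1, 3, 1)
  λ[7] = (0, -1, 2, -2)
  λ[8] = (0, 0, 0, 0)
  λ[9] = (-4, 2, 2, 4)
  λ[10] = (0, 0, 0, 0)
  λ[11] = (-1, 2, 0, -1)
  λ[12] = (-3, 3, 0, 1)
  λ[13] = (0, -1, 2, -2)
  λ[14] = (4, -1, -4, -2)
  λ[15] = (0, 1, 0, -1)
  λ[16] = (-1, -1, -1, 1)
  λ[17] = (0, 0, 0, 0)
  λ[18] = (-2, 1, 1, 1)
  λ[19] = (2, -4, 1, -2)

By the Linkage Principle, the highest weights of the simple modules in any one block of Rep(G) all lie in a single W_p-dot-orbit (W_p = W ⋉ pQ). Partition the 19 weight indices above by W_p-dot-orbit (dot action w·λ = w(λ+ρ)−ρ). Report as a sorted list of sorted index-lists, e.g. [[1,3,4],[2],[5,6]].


Cartan matrix: type D_4 (|W|=192); un-permuting the 4 rows.

W_5-reps of the 19 weights in Ā_5 (same 4-coord order as C):

  [1] (0, 3, 1, 0) · [2] (0, 3, 1, 0) · [3] (0, 0, 0, 2) · [4] (0, 3, 1, 0) · [5] (0, 3, 1, 0) · [6] (1, 1, 1, 1) · [7] (0, 0, 3, 1) · [8] (1, 1, 1, 1) · [9] (0, 0, 0, 2) · [10] (1, 1, 1, 1) · [11] (0, 3, 1, 0) · [12] (1, 2, 1, 0) · [13] (0, 0, 3, 1) · [14] (0, 0, 3, 1) · [15] (1, 2, 1, 0) · [16] (0, 0, 0, 2) · [17] (1, 1, 1, 1) · [18] (1, 1, 1, 1) · [19] (1, 2, 1, 0)

The 19 indices split into 5 linkage classes (same alcove rep ⇔ same W_5-dot-orbit):

[[1, 2, 4, 5, 11], [3, 9, 16], [6, 8, 10, 17, 18], [7, 13, 14], [12, 15, 19]]


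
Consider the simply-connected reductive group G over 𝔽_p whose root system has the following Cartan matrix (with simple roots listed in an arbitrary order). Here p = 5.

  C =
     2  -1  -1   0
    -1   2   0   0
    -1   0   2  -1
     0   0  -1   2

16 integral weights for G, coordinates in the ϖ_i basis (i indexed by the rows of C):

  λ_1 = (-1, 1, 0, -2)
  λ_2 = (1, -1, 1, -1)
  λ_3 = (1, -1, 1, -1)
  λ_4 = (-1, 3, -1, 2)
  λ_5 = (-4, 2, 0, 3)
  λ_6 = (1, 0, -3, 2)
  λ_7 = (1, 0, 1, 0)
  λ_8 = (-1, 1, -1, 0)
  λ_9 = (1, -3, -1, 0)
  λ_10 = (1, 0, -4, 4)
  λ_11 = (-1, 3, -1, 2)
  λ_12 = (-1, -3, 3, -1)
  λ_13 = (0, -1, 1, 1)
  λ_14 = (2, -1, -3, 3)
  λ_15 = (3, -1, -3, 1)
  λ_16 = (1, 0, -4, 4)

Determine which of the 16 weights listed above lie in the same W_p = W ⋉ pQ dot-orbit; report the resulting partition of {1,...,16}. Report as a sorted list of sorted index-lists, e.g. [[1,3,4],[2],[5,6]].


Type A_4, rank 4, |W|=120; reorder rows/cols to standard.

Alcove-folded reps (p=5, 16 weights, presented ϖ-order):

  1: (0, 2, 0, 1) · 2: (2, 0, 2, 0) · 3: (2, 0, 2, 0) · 4: (0, 2, 0, 1) · 5: (1, 0, 2, 2) · 6: (0, 1, 2, 1) · 7: (2, 0, 2, 0) · 8: (0, 2, 0, 1) · 9: (0, 2, 0, 1) · 10: (1, 0, 2, 2) · 11: (0, 2, 0, 1) · 12: (2, 0, 2, 0) · 13: (1, 0, 2, 2) · 14: (1, 0, 2, 2) · 15: (2, 0, 2, 0) · 16: (1, 0, 2, 2)

4 distinct reps among the 16 weights ⇒ 4 W_5-linkage classes:

[[1, 4, 8, 9, 11], [2, 3, 7, 12, 15], [5, 10, 13, 14, 16], [6]]


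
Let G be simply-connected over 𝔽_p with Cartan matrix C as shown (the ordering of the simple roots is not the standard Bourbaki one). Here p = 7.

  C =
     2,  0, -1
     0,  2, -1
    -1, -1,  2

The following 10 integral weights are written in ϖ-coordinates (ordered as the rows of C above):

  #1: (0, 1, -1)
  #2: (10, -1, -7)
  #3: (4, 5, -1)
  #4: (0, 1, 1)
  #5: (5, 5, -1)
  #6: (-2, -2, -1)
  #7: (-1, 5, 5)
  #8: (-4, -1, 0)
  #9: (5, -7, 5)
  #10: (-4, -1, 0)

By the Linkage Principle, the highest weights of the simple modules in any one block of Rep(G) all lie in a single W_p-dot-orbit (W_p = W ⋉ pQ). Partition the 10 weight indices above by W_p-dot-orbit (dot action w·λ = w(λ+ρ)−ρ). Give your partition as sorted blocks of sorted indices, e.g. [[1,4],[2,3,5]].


C ↔ A_3 under row/col permutation; |W(A_3)| = 24.

Alcove-folded reps (p=7, 10 weights, presented ϖ-order):

  λ_1+ρ ↦ (1, 2, 0);  λ_2+ρ ↦ (1, 2, 0);  λ_3+ρ ↦ (1, 2, 0);  λ_4+ρ ↦ (1, 2, 2);  λ_5+ρ ↦ (1, 1, 0);  λ_6+ρ ↦ (1, 1, 0);  λ_7+ρ ↦ (5, 1, 1);  λ_8+ρ ↦ (1, 2, 0);  λ_9+ρ ↦ (1, 1, 0);  λ_10+ρ ↦ (1, 2, 0)

4 distinct reps among the 10 weights ⇒ 4 W_7-linkage classes:

[[1, 2, 3, 8, 10], [4], [5, 6, 9], [7]]


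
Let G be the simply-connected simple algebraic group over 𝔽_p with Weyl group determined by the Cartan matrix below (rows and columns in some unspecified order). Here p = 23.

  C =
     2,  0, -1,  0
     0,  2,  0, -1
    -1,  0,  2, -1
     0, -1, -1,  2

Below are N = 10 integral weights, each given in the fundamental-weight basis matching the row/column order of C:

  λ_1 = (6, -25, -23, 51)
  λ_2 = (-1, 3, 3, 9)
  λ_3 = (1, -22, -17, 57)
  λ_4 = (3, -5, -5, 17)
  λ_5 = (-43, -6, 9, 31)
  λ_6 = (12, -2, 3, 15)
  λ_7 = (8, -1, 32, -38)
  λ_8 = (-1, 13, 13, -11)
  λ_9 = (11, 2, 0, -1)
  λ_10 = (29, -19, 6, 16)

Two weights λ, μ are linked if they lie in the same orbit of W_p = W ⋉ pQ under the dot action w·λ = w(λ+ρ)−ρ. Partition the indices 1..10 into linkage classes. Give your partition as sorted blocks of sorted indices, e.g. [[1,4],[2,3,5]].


C ↔ A_4 under row/col permutation; |W(A_4)| = 120.

Each λ_j+ρ reduced to Ā_23; 4-tuples below use C's row order:

  λ_1 → (7, 1, 1, 5);  λ_2 → (0, 4, 4, 10);  λ_3 → (2, 2, 7, 12);  λ_4 → (0, 4, 4, 10);  λ_5 → (0, 4, 4, 10);  λ_6 → (3, 9, 4, 6);  λ_7 → (0, 4, 4, 10);  λ_8 → (0, 4, 4, 10);  λ_9 → (12, 3, 1, 0);  λ_10 → (7, 1, 1, 5)

Grouping the 10 weights by Ā_23-representative: 5 linkage classes.

[[1, 10], [2, 4, 5, 7, 8], [3], [6], [9]]


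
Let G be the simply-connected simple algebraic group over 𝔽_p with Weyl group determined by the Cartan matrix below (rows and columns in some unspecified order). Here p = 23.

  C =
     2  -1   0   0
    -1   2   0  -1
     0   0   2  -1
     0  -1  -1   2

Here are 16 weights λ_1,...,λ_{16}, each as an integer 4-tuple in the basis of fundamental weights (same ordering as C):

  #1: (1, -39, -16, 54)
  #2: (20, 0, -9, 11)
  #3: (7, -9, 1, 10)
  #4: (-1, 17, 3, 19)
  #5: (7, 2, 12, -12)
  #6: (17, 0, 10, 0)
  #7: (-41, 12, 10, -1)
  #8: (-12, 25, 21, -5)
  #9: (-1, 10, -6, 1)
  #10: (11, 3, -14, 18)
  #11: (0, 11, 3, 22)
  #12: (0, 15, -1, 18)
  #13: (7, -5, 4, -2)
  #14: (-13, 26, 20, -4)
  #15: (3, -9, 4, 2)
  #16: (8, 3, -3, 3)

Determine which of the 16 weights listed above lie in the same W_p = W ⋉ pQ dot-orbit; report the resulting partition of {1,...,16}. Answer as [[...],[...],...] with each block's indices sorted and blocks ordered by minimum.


Dynkin diagram of C (from the 6 off-diagonal −1 entries): A_4.

λ_j+ρ reflected into Ā_23 (⟨·,θ^∨⟩≤23); 4-tuples as given:

    [1] (9, 4, 2, 2)
    [2] (10, 1, 3, 1)
    [3] (0, 8, 2, 3)
    [4] (3, 1, 0, 4)
    [5] (0, 8, 2, 3)
    [6] (10, 1, 3, 1)
    [7] (0, 4, 1, 6)
    [8] (10, 1, 3, 1)
    [9] (0, 8, 2, 3)
    [10] (0, 4, 1, 6)
    [11] (0, 4, 1, 6)
    [12] (0, 4, 1, 6)
    [13] (3, 1, 0, 4)
    [14] (10, 1, 3, 1)
    [15] (3, 1, 0, 4)
    [16] (9, 4, 2, 2)

Grouping the 16 weights by Ā_23-representative: 5 linkage classes.

[[1, 16], [2, 6, 8, 14], [3, 5, 9], [4, 13, 15], [7, 10, 11, 12]]


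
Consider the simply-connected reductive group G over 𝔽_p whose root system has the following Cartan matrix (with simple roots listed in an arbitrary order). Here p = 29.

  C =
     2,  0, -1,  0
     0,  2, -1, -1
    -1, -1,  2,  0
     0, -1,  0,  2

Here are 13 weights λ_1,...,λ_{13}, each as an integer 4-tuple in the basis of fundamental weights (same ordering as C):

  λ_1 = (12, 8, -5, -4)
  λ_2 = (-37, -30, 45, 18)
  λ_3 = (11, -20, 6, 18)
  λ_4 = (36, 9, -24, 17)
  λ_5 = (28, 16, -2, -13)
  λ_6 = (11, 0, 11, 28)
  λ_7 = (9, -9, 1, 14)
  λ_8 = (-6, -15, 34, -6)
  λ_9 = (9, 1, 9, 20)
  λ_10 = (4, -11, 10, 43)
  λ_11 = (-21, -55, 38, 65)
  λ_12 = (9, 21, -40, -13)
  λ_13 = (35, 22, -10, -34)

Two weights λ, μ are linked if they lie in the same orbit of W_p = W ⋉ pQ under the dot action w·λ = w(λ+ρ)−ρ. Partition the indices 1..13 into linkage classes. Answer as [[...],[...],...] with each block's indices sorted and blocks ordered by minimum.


Type A_4, rank 4, |W|=120; reorder rows/cols to standard.

W_29-reps of the 13 weights in Ā_29 (same 4-coord order as C):

  λ_1 → (9, 2, 4, 3) · λ_2 → (0, 7, 12, 0) · λ_3 → (0, 7, 12, 0) · λ_4 → (1, 5, 10, 8) · λ_5 → (12, 0, 1, 4) · λ_6 → (12, 0, 1, 4) · λ_7 → (4, 2, 6, 7) · λ_8 → (1, 5, 10, 8) · λ_9 → (4, 2, 6, 7) · λ_10 → (1, 5, 10, 8) · λ_11 → (4, 2, 6, 7) · λ_12 → (0, 7, 12, 0) · λ_13 → (4, 2, 6, 7)

The 13 indices split into 5 linkage classes (same alcove rep ⇔ same W_29-dot-orbit):

[[1], [2, 3, 12], [4, 8, 10], [5, 6], [7, 9, 11, 13]]


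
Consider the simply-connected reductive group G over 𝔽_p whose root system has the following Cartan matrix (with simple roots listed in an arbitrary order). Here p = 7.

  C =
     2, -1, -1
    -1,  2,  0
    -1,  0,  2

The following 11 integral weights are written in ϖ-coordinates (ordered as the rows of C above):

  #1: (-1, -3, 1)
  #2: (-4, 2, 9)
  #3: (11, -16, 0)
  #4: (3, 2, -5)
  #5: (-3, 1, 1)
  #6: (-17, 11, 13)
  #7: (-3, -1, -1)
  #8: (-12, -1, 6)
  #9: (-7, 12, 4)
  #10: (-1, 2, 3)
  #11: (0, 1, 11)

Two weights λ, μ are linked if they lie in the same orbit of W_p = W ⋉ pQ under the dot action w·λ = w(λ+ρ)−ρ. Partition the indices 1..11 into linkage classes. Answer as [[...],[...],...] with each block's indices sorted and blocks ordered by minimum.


C ↔ A_3 under row/col permutation; |W(A_3)| = 24.

Alcove-folded reps (p=7, 11 weights, presented ϖ-order):

    λ_1+ρ ↦ (2, 0, 0)
    λ_2+ρ ↦ (0, 3, 4)
    λ_3+ρ ↦ (4, 1, 1)
    λ_4+ρ ↦ (0, 3, 4)
    λ_5+ρ ↦ (2, 0, 0)
    λ_6+ρ ↦ (2, 0, 2)
    λ_7+ρ ↦ (2, 0, 0)
    λ_8+ρ ↦ (0, 3, 4)
    λ_9+ρ ↦ (0, 1, 5)
    λ_10+ρ ↦ (0, 3, 4)
    λ_11+ρ ↦ (4, 1, 1)

Grouping the 11 weights by Ā_7-representative: 5 linkage classes.

[[1, 5, 7], [2, 4, 8, 10], [3, 11], [6], [9]]


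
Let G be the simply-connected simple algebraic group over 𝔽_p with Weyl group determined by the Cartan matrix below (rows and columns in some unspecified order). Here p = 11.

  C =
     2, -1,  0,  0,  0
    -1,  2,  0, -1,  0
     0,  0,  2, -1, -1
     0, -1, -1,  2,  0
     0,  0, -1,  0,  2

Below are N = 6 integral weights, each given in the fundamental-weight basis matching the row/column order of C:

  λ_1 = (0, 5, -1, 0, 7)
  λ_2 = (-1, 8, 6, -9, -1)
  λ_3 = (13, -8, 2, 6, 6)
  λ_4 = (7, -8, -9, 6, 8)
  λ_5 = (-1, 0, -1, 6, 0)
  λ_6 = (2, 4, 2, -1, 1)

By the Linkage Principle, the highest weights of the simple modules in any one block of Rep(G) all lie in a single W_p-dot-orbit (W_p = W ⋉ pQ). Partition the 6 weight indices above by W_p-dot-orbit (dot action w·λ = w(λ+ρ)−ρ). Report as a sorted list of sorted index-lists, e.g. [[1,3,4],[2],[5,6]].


A_5 Cartan matrix, 5 simple roots permuted; ρ=(1,1,1,1,1).

Each λ_j+ρ reduced to Ā_11; 5-tuples below use C's row order:

    λ_1+ρ ↦ (4, 2, 0, 1, 3)
    λ_2+ρ ↦ (0, 1, 0, 7, 1)
    λ_3+ρ ↦ (4, 2, 0, 1, 3)
    λ_4+ρ ↦ (0, 1, 0, 7, 1)
    λ_5+ρ ↦ (0, 1, 0, 7, 1)
    λ_6+ρ ↦ (1, 5, 3, 0, 0)

Linkage partition of the 6 weights (3 classes, p=11):

[[1, 3], [2, 4, 5], [6]]


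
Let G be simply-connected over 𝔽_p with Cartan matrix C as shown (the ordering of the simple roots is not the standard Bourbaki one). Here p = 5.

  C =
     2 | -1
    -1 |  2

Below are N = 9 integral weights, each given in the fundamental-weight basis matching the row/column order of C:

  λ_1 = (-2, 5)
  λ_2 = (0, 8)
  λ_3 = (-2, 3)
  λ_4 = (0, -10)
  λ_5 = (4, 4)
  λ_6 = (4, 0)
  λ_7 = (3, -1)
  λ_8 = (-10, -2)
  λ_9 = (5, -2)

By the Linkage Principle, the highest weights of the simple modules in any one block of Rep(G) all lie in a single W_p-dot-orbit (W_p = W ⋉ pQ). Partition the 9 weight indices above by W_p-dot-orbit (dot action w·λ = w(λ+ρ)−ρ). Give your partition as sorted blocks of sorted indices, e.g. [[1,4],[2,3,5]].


Type A_2, rank 2, |W|=6; reorder rows/cols to standard.

W_5-reps of the 9 weights in Ā_5 (same 2-coord order as C):

  λ_1+ρ ↦ (0, 4);  λ_2+ρ ↦ (4, 0);  λ_3+ρ ↦ (1, 3);  λ_4+ρ ↦ (1, 3);  λ_5+ρ ↦ (0, 0);  λ_6+ρ ↦ (4, 0);  λ_7+ρ ↦ (4, 0);  λ_8+ρ ↦ (4, 0);  λ_9+ρ ↦ (4, 0)

Grouping the 9 weights by Ā_5-representative: 4 linkage classes.

[[1], [2, 6, 7, 8, 9], [3, 4], [5]]


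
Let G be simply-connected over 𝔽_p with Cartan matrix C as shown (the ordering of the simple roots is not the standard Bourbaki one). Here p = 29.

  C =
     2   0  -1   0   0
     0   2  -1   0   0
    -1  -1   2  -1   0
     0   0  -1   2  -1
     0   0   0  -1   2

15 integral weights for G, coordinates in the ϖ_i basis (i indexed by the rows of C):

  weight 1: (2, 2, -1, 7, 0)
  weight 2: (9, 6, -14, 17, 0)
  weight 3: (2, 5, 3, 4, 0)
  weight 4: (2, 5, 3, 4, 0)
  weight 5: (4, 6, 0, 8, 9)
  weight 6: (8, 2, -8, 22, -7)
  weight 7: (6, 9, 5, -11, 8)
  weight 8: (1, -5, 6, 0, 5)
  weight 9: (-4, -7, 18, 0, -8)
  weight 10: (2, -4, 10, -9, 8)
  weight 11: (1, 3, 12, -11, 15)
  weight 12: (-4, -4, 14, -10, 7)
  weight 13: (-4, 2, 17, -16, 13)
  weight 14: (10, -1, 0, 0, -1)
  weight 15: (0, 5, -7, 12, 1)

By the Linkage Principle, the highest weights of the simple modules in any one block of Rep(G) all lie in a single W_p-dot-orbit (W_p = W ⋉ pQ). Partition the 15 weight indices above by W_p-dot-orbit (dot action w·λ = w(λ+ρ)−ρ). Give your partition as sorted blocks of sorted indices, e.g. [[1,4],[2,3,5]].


Root system D_5: the 5×5 matrix C matches after relabeling.

Ā_29 reps of the 15 weights (D_5, coords as presented):

  λ_1+ρ ↦ (3, 3, 0, 8, 1)
  λ_2+ρ ↦ (3, 6, 4, 5, 1)
  λ_3+ρ ↦ (3, 6, 4, 5, 1)
  λ_4+ρ ↦ (3, 6, 4, 5, 1)
  λ_5+ρ ↦ (2, 4, 3, 1, 6)
  λ_6+ρ ↦ (2, 4, 3, 1, 6)
  λ_7+ρ ↦ (3, 6, 4, 5, 1)
  λ_8+ρ ↦ (2, 4, 3, 1, 6)
  λ_9+ρ ↦ (3, 6, 4, 5, 1)
  λ_10+ρ ↦ (3, 3, 0, 8, 1)
  λ_11+ρ ↦ (2, 4, 3, 1, 6)
  λ_12+ρ ↦ (3, 3, 0, 8, 1)
  λ_13+ρ ↦ (3, 3, 0, 8, 1)
  λ_14+ρ ↦ (11, 0, 1, 1, 0)
  λ_15+ρ ↦ (5, 0, 1, 7, 2)

Grouping the 15 weights by Ā_29-representative: 5 linkage classes.

[[1, 10, 12, 13], [2, 3, 4, 7, 9], [5, 6, 8, 11], [14], [15]]
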